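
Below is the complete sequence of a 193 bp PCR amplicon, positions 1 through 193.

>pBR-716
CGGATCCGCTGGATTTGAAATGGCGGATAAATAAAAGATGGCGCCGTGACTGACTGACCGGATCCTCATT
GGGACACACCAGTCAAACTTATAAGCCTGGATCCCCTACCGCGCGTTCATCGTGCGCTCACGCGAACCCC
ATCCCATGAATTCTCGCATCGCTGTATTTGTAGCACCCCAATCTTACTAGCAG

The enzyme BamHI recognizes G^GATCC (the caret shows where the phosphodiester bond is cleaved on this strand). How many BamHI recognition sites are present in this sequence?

3

GGATCC occurs starting at positions 2, 60, 99.
BamHI cuts at 3 sites.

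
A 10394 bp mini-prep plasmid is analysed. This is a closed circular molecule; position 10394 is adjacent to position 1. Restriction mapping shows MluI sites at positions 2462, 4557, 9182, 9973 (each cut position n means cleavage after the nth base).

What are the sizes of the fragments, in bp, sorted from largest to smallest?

4625, 2883, 2095, 791 bp

Circular molecule, 4 cuts → 4 fragments:
  4557 − 2462 = 2095 bp
  9182 − 4557 = 4625 bp
  9973 − 9182 = 791 bp
  wrap: 10394 − 9973 + 2462 = 2883 bp
Sorted largest to smallest: 4625, 2883, 2095, 791 bp.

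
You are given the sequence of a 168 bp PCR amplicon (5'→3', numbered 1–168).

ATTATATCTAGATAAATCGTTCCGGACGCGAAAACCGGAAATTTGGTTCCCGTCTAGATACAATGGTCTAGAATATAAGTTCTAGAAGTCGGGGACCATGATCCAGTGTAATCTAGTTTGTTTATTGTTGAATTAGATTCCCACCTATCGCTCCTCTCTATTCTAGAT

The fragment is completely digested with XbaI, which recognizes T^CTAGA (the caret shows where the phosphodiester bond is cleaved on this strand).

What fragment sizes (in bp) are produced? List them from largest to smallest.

XbaI sites (TCTAGA) start at positions 7, 53, 67, 81, 162.
XbaI cuts after the first base of each site, so after positions 7, 53, 67, 81, 162.
Linear molecule, 5 cuts → 6 fragments:
  1–7 → 7 bp
  8–53 → 46 bp
  54–67 → 14 bp
  68–81 → 14 bp
  82–162 → 81 bp
  163–168 → 6 bp
Sorted largest to smallest: 81, 46, 14, 14, 7, 6 bp.

81, 46, 14, 14, 7, 6 bp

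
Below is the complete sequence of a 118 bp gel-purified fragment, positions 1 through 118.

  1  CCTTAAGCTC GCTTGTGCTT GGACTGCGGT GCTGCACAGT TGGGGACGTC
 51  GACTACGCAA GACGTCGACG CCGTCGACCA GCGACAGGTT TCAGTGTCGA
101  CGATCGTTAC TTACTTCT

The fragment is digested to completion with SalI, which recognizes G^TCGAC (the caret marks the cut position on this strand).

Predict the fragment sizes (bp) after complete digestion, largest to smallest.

SalI sites (GTCGAC) start at positions 48, 64, 73, 96.
SalI cuts after the first base of each site, so after positions 48, 64, 73, 96.
Linear molecule, 4 cuts → 5 fragments:
  1–48 → 48 bp
  49–64 → 16 bp
  65–73 → 9 bp
  74–96 → 23 bp
  97–118 → 22 bp
Sorted largest to smallest: 48, 23, 22, 16, 9 bp.

48, 23, 22, 16, 9 bp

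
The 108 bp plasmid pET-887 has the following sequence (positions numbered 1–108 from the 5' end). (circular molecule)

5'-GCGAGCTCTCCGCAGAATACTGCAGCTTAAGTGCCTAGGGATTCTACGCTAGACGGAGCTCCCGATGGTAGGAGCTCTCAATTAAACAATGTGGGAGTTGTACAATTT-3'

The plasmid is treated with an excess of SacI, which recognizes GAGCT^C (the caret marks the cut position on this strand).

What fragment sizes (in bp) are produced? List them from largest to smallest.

53, 39, 16 bp

SacI sites (GAGCTC) start at positions 3, 56, 72.
SacI cuts after base 5 of each site (before the last base), so after positions 7, 60, 76.
Circular molecule, 3 cuts → 3 fragments:
  8–60 → 53 bp
  61–76 → 16 bp
  77–108 then 1–7 → 32 + 7 = 39 bp
Sorted largest to smallest: 53, 39, 16 bp.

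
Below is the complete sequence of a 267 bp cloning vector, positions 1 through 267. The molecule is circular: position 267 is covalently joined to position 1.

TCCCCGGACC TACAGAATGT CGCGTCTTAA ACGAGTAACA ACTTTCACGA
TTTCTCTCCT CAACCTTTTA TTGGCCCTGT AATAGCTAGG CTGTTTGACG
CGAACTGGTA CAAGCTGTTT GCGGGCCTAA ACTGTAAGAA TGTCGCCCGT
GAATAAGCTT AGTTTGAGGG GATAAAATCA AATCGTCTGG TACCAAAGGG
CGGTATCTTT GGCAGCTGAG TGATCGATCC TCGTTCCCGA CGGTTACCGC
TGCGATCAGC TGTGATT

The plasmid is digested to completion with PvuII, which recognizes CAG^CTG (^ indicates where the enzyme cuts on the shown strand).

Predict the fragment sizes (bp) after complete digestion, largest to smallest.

223, 44 bp

PvuII sites (CAGCTG) start at positions 213, 257.
PvuII cuts after base 3 of each site, so after positions 215, 259.
Circular molecule, 2 cuts → 2 fragments:
  216–259 → 44 bp
  260–267 then 1–215 → 8 + 215 = 223 bp
Sorted largest to smallest: 223, 44 bp.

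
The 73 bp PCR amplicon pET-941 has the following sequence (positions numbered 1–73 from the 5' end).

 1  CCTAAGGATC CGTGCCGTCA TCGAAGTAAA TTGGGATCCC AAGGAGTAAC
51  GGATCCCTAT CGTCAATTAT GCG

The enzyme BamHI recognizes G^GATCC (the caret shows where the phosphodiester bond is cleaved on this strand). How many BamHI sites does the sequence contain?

3

GGATCC occurs starting at positions 6, 34, 51.
BamHI cuts at 3 sites.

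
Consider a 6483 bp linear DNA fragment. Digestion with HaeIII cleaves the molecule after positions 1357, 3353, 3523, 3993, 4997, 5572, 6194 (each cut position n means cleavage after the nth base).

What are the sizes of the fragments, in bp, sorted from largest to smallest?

Linear molecule, 7 cuts → 8 fragments:
  1357 − 0 = 1357 bp
  3353 − 1357 = 1996 bp
  3523 − 3353 = 170 bp
  3993 − 3523 = 470 bp
  4997 − 3993 = 1004 bp
  5572 − 4997 = 575 bp
  6194 − 5572 = 622 bp
  6483 − 6194 = 289 bp
Sorted largest to smallest: 1996, 1357, 1004, 622, 575, 470, 289, 170 bp.

1996, 1357, 1004, 622, 575, 470, 289, 170 bp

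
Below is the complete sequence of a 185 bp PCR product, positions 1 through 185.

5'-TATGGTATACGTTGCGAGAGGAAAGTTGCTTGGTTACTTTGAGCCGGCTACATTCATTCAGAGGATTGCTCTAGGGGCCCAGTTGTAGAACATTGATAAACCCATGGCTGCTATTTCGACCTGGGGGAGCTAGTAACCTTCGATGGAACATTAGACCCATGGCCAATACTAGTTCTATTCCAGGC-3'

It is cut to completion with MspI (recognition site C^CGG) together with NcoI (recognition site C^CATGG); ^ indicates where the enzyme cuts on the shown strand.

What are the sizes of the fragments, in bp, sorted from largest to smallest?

58, 55, 44, 28 bp

The MspI site (CCGG) starts at position 44.
MspI cuts after the first base of each site, so after position 44.
NcoI sites (CCATGG) start at positions 102, 157.
NcoI cuts after the first base of each site, so after positions 102, 157.
Combined cut positions: 44, 102, 157.
Linear molecule, 3 cuts → 4 fragments:
  1–44 → 44 bp
  45–102 → 58 bp
  103–157 → 55 bp
  158–185 → 28 bp
Sorted largest to smallest: 58, 55, 44, 28 bp.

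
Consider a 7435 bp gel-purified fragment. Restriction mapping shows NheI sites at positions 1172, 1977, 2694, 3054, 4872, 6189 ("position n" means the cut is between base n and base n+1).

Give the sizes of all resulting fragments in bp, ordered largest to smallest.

Linear molecule, 6 cuts → 7 fragments:
  1172 − 0 = 1172 bp
  1977 − 1172 = 805 bp
  2694 − 1977 = 717 bp
  3054 − 2694 = 360 bp
  4872 − 3054 = 1818 bp
  6189 − 4872 = 1317 bp
  7435 − 6189 = 1246 bp
Sorted largest to smallest: 1818, 1317, 1246, 1172, 805, 717, 360 bp.

1818, 1317, 1246, 1172, 805, 717, 360 bp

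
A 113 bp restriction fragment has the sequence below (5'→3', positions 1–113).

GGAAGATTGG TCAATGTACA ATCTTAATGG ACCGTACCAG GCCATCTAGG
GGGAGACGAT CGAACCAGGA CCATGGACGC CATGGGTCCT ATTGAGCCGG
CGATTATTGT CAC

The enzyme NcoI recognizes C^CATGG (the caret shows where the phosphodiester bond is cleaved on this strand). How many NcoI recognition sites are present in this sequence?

CCATGG occurs starting at positions 71, 80.
NcoI cuts at 2 sites.

2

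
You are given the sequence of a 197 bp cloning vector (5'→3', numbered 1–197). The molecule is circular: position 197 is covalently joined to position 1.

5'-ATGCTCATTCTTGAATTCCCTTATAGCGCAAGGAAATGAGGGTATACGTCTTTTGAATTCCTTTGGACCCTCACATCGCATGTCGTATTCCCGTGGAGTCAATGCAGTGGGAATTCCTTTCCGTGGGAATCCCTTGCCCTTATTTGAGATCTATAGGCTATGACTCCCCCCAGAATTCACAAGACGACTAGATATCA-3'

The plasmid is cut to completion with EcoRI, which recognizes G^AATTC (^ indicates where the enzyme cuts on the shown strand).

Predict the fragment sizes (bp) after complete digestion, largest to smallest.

EcoRI sites (GAATTC) start at positions 13, 55, 111, 173.
EcoRI cuts after the first base of each site, so after positions 13, 55, 111, 173.
Circular molecule, 4 cuts → 4 fragments:
  14–55 → 42 bp
  56–111 → 56 bp
  112–173 → 62 bp
  174–197 then 1–13 → 24 + 13 = 37 bp
Sorted largest to smallest: 62, 56, 42, 37 bp.

62, 56, 42, 37 bp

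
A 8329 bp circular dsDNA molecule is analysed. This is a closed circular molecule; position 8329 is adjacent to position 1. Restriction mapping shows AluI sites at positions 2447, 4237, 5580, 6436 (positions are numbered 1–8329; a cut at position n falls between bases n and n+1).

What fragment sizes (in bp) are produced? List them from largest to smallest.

4340, 1790, 1343, 856 bp

Circular molecule, 4 cuts → 4 fragments:
  4237 − 2447 = 1790 bp
  5580 − 4237 = 1343 bp
  6436 − 5580 = 856 bp
  wrap: 8329 − 6436 + 2447 = 4340 bp
Sorted largest to smallest: 4340, 1790, 1343, 856 bp.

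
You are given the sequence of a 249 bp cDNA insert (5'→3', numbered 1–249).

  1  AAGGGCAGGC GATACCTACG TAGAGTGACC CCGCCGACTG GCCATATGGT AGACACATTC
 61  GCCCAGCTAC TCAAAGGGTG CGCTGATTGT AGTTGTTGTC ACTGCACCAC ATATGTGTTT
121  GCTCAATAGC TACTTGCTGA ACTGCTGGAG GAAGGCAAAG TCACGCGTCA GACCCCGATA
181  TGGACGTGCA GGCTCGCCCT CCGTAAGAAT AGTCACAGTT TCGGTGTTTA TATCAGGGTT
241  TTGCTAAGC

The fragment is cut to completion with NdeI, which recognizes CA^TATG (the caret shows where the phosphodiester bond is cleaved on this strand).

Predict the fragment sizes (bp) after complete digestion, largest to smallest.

138, 67, 44 bp

NdeI sites (CATATG) start at positions 43, 110.
NdeI cuts after base 2 of each site, so after positions 44, 111.
Linear molecule, 2 cuts → 3 fragments:
  1–44 → 44 bp
  45–111 → 67 bp
  112–249 → 138 bp
Sorted largest to smallest: 138, 67, 44 bp.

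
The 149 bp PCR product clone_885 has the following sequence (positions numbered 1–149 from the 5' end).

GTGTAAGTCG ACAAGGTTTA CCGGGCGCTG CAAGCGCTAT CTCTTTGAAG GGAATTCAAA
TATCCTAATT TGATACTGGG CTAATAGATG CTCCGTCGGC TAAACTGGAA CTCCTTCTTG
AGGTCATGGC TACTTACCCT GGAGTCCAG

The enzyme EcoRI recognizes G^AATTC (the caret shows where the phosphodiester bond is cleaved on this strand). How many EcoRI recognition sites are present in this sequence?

GAATTC occurs starting at position 52.
EcoRI cuts at 1 site.

1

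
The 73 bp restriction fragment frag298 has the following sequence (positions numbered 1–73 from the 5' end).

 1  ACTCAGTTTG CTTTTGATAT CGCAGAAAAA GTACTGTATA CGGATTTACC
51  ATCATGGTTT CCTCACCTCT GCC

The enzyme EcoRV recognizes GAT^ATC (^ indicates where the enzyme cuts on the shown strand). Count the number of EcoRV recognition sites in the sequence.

GATATC occurs starting at position 16.
EcoRV cuts at 1 site.

1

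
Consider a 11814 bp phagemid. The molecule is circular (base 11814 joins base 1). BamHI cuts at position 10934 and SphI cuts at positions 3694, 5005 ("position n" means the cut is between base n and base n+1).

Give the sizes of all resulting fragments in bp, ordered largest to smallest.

Combined cut positions (sorted): 3694, 5005, 10934.
Circular molecule, 3 cuts → 3 fragments:
  5005 − 3694 = 1311 bp
  10934 − 5005 = 5929 bp
  wrap: 11814 − 10934 + 3694 = 4574 bp
Sorted largest to smallest: 5929, 4574, 1311 bp.

5929, 4574, 1311 bp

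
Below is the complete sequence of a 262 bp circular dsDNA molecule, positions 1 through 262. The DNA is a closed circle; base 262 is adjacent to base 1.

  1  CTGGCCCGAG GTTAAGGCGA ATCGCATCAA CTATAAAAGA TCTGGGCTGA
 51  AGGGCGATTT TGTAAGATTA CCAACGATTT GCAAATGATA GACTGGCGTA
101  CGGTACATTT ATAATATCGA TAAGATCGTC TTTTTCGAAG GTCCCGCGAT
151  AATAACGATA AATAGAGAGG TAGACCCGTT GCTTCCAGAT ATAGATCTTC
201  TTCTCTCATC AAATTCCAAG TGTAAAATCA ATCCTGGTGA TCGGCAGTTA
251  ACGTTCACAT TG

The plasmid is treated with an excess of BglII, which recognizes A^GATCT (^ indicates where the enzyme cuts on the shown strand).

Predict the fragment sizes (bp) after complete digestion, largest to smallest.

BglII sites (AGATCT) start at positions 38, 193.
BglII cuts after the first base of each site, so after positions 38, 193.
Circular molecule, 2 cuts → 2 fragments:
  39–193 → 155 bp
  194–262 then 1–38 → 69 + 38 = 107 bp
Sorted largest to smallest: 155, 107 bp.

155, 107 bp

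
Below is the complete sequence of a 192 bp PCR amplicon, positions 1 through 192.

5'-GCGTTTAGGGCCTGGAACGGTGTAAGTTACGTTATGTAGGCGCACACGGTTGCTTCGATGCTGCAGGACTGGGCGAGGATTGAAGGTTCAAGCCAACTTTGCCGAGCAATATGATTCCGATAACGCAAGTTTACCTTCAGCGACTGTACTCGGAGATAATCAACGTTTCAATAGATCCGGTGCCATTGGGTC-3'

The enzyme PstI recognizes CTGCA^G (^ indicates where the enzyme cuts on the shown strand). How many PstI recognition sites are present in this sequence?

1

CTGCAG occurs starting at position 61.
PstI cuts at 1 site.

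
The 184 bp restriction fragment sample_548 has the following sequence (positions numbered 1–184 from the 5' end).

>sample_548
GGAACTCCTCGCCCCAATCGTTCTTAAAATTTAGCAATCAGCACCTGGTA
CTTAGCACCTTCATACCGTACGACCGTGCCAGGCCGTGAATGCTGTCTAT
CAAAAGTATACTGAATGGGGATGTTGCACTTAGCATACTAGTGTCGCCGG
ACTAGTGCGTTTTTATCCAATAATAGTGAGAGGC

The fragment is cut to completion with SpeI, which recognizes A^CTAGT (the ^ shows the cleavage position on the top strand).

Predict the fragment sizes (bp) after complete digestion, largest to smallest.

137, 33, 14 bp

SpeI sites (ACTAGT) start at positions 137, 151.
SpeI cuts after the first base of each site, so after positions 137, 151.
Linear molecule, 2 cuts → 3 fragments:
  1–137 → 137 bp
  138–151 → 14 bp
  152–184 → 33 bp
Sorted largest to smallest: 137, 33, 14 bp.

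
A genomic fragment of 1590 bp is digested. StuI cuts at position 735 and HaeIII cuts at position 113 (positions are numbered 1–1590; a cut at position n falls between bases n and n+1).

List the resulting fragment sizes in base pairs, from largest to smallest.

Combined cut positions (sorted): 113, 735.
Linear molecule, 2 cuts → 3 fragments:
  113 − 0 = 113 bp
  735 − 113 = 622 bp
  1590 − 735 = 855 bp
Sorted largest to smallest: 855, 622, 113 bp.

855, 622, 113 bp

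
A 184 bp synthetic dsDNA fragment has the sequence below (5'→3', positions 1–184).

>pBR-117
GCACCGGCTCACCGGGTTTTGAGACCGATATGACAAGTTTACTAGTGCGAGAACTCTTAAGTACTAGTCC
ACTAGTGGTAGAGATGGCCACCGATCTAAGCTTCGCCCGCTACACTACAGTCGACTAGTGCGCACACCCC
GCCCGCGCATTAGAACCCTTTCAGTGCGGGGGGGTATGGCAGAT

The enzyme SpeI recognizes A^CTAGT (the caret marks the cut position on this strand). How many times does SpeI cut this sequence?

4

ACTAGT occurs starting at positions 41, 63, 71, 124.
SpeI cuts at 4 sites.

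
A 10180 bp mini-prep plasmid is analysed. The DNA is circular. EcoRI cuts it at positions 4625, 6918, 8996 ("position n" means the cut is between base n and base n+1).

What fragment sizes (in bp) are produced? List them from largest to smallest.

Circular molecule, 3 cuts → 3 fragments:
  6918 − 4625 = 2293 bp
  8996 − 6918 = 2078 bp
  wrap: 10180 − 8996 + 4625 = 5809 bp
Sorted largest to smallest: 5809, 2293, 2078 bp.

5809, 2293, 2078 bp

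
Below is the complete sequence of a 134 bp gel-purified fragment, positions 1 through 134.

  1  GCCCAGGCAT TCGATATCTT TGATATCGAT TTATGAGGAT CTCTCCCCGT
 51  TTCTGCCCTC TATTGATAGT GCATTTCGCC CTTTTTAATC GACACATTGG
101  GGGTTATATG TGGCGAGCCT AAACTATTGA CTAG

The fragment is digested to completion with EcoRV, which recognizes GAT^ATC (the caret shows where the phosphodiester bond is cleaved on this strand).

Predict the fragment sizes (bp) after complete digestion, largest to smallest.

EcoRV sites (GATATC) start at positions 13, 22.
EcoRV cuts after base 3 of each site, so after positions 15, 24.
Linear molecule, 2 cuts → 3 fragments:
  1–15 → 15 bp
  16–24 → 9 bp
  25–134 → 110 bp
Sorted largest to smallest: 110, 15, 9 bp.

110, 15, 9 bp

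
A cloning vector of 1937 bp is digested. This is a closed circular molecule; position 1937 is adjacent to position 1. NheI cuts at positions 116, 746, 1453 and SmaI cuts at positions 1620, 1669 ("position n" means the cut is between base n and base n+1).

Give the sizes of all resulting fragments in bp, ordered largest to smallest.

Combined cut positions (sorted): 116, 746, 1453, 1620, 1669.
Circular molecule, 5 cuts → 5 fragments:
  746 − 116 = 630 bp
  1453 − 746 = 707 bp
  1620 − 1453 = 167 bp
  1669 − 1620 = 49 bp
  wrap: 1937 − 1669 + 116 = 384 bp
Sorted largest to smallest: 707, 630, 384, 167, 49 bp.

707, 630, 384, 167, 49 bp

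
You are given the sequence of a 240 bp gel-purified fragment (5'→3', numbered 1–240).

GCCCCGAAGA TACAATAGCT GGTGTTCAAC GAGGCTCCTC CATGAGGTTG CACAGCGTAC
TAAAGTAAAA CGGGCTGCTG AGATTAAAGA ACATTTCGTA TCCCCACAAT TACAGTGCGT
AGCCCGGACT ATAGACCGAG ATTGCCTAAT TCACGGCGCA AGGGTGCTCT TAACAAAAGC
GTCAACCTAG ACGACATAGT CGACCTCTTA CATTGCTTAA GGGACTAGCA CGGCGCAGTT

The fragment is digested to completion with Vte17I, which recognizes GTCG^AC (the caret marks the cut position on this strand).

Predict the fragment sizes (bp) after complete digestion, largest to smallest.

The Vte17I site (GTCGAC) starts at position 199.
Vte17I cuts after base 4 of each site, so after position 202.
Linear molecule, 1 cut → 2 fragments:
  1–202 → 202 bp
  203–240 → 38 bp
Sorted largest to smallest: 202, 38 bp.

202, 38 bp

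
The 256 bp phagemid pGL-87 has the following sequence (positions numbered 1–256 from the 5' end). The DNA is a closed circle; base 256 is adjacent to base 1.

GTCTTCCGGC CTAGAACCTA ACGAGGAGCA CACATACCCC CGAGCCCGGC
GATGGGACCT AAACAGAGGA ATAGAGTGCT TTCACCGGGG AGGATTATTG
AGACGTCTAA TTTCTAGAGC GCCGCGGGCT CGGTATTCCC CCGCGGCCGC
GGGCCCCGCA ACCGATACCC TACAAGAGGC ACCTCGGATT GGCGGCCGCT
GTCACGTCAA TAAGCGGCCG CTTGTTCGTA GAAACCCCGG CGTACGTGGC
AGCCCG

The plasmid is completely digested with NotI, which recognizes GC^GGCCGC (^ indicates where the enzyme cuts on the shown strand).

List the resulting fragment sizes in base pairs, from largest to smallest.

185, 49, 22 bp

NotI sites (GCGGCCGC) start at positions 143, 192, 214.
NotI cuts after base 2 of each site, so after positions 144, 193, 215.
Circular molecule, 3 cuts → 3 fragments:
  145–193 → 49 bp
  194–215 → 22 bp
  216–256 then 1–144 → 41 + 144 = 185 bp
Sorted largest to smallest: 185, 49, 22 bp.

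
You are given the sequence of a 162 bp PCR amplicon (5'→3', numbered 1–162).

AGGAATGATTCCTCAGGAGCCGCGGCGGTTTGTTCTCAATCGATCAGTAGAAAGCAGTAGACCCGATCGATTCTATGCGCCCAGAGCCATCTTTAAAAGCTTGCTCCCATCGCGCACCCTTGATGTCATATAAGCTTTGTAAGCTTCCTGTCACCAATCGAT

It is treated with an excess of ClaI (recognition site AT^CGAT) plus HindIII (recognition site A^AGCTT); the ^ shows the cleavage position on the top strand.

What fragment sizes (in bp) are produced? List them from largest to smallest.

40, 35, 30, 27, 17, 9, 4 bp

ClaI sites (ATCGAT) start at positions 39, 66, 157.
ClaI cuts after base 2 of each site, so after positions 40, 67, 158.
HindIII sites (AAGCTT) start at positions 97, 132, 141.
HindIII cuts after the first base of each site, so after positions 97, 132, 141.
Combined cut positions: 40, 67, 97, 132, 141, 158.
Linear molecule, 6 cuts → 7 fragments:
  1–40 → 40 bp
  41–67 → 27 bp
  68–97 → 30 bp
  98–132 → 35 bp
  133–141 → 9 bp
  142–158 → 17 bp
  159–162 → 4 bp
Sorted largest to smallest: 40, 35, 30, 27, 17, 9, 4 bp.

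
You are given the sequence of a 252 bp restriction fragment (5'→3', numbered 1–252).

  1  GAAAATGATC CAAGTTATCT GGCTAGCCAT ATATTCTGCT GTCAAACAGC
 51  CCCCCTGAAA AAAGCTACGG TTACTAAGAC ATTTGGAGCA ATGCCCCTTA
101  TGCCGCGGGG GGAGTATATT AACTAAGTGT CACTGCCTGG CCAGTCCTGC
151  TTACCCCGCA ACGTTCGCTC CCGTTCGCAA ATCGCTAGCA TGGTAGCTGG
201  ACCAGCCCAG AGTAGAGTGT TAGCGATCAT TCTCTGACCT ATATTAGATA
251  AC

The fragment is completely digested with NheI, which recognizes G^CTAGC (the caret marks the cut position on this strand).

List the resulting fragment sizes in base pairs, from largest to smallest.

162, 68, 22 bp

NheI sites (GCTAGC) start at positions 22, 184.
NheI cuts after the first base of each site, so after positions 22, 184.
Linear molecule, 2 cuts → 3 fragments:
  1–22 → 22 bp
  23–184 → 162 bp
  185–252 → 68 bp
Sorted largest to smallest: 162, 68, 22 bp.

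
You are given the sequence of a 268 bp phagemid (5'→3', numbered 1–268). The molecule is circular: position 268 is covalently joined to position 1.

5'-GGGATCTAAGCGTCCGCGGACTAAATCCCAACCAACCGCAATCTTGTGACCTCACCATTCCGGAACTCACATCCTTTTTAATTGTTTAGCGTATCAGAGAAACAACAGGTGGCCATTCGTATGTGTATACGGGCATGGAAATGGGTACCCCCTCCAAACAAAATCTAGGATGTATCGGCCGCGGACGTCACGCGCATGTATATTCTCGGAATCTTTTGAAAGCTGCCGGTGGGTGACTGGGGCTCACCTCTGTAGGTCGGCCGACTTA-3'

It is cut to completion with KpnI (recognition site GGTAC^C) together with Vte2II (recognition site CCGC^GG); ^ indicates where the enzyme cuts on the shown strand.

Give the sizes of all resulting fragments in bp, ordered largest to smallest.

131, 103, 34 bp

The KpnI site (GGTACC) starts at position 144.
KpnI cuts after base 5 of each site (before the last base), so after position 148.
Vte2II sites (CCGCGG) start at positions 14, 179.
Vte2II cuts after base 4 of each site, so after positions 17, 182.
Combined cut positions: 17, 148, 182.
Circular molecule, 3 cuts → 3 fragments:
  18–148 → 131 bp
  149–182 → 34 bp
  183–268 then 1–17 → 86 + 17 = 103 bp
Sorted largest to smallest: 131, 103, 34 bp.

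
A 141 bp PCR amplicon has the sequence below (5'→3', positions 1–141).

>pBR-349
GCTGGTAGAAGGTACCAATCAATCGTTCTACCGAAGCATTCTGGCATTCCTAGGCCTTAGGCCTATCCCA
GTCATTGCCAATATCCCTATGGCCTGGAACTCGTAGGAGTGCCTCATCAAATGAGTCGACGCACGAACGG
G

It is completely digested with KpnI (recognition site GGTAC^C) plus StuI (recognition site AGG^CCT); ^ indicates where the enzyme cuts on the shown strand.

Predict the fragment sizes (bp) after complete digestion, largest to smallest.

80, 39, 15, 7 bp

The KpnI site (GGTACC) starts at position 11.
KpnI cuts after base 5 of each site (before the last base), so after position 15.
StuI sites (AGGCCT) start at positions 52, 59.
StuI cuts after base 3 of each site, so after positions 54, 61.
Combined cut positions: 15, 54, 61.
Linear molecule, 3 cuts → 4 fragments:
  1–15 → 15 bp
  16–54 → 39 bp
  55–61 → 7 bp
  62–141 → 80 bp
Sorted largest to smallest: 80, 39, 15, 7 bp.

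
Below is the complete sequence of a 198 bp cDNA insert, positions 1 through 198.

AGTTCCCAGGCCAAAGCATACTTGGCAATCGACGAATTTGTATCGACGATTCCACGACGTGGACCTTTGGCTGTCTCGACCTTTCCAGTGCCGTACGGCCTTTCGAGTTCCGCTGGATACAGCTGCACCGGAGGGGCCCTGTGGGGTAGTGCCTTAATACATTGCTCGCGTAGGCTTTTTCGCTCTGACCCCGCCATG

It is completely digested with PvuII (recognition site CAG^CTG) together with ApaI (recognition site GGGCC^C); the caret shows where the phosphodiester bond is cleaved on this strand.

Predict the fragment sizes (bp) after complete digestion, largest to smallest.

The PvuII site (CAGCTG) starts at position 120.
PvuII cuts after base 3 of each site, so after position 122.
The ApaI site (GGGCCC) starts at position 134.
ApaI cuts after base 5 of each site (before the last base), so after position 138.
Combined cut positions: 122, 138.
Linear molecule, 2 cuts → 3 fragments:
  1–122 → 122 bp
  123–138 → 16 bp
  139–198 → 60 bp
Sorted largest to smallest: 122, 60, 16 bp.

122, 60, 16 bp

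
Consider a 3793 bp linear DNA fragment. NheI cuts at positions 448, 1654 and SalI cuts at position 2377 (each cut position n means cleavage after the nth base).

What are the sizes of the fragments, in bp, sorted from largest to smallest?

Combined cut positions (sorted): 448, 1654, 2377.
Linear molecule, 3 cuts → 4 fragments:
  448 − 0 = 448 bp
  1654 − 448 = 1206 bp
  2377 − 1654 = 723 bp
  3793 − 2377 = 1416 bp
Sorted largest to smallest: 1416, 1206, 723, 448 bp.

1416, 1206, 723, 448 bp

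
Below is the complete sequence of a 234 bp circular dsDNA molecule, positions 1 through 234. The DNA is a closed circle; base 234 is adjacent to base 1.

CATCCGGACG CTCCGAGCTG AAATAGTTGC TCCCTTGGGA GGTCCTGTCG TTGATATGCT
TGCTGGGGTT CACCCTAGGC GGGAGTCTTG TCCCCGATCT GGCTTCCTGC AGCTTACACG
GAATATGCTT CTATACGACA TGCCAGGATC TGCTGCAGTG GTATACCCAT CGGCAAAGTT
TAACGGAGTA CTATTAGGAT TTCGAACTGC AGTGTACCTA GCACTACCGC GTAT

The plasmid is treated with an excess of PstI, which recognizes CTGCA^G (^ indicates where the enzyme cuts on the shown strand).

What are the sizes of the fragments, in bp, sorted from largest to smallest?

PstI sites (CTGCAG) start at positions 107, 153, 207.
PstI cuts after base 5 of each site (before the last base), so after positions 111, 157, 211.
Circular molecule, 3 cuts → 3 fragments:
  112–157 → 46 bp
  158–211 → 54 bp
  212–234 then 1–111 → 23 + 111 = 134 bp
Sorted largest to smallest: 134, 54, 46 bp.

134, 54, 46 bp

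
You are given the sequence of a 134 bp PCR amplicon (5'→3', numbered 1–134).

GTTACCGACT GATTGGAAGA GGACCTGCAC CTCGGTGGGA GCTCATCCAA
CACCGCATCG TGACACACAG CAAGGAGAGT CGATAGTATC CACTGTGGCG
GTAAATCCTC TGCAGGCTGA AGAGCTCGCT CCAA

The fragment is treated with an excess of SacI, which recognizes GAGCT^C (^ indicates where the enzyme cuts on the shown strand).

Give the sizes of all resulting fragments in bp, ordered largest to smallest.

83, 43, 8 bp

SacI sites (GAGCTC) start at positions 39, 122.
SacI cuts after base 5 of each site (before the last base), so after positions 43, 126.
Linear molecule, 2 cuts → 3 fragments:
  1–43 → 43 bp
  44–126 → 83 bp
  127–134 → 8 bp
Sorted largest to smallest: 83, 43, 8 bp.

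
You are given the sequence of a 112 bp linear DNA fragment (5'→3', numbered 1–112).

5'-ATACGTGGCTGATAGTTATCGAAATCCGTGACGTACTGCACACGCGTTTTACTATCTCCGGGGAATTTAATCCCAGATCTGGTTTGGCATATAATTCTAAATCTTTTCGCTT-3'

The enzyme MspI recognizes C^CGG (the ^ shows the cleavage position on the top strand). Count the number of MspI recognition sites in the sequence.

1

CCGG occurs starting at position 58.
MspI cuts at 1 site.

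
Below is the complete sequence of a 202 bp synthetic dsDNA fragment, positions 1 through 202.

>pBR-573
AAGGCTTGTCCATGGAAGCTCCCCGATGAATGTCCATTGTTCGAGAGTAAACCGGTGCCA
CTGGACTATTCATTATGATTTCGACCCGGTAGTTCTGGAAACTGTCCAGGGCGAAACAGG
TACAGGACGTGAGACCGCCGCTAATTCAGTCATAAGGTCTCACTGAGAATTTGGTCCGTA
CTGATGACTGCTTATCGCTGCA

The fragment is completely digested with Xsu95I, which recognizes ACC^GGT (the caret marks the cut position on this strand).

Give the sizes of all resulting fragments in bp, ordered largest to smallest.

149, 53 bp

The Xsu95I site (ACCGGT) starts at position 51.
Xsu95I cuts after base 3 of each site, so after position 53.
Linear molecule, 1 cut → 2 fragments:
  1–53 → 53 bp
  54–202 → 149 bp
Sorted largest to smallest: 149, 53 bp.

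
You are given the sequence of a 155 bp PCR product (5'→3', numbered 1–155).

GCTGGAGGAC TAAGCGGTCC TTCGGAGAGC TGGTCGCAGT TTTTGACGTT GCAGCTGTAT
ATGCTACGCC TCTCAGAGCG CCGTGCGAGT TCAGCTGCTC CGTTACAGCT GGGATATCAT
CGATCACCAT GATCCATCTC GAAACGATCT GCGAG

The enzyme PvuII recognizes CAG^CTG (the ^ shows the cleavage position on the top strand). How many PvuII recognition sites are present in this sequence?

3

CAGCTG occurs starting at positions 52, 92, 106.
PvuII cuts at 3 sites.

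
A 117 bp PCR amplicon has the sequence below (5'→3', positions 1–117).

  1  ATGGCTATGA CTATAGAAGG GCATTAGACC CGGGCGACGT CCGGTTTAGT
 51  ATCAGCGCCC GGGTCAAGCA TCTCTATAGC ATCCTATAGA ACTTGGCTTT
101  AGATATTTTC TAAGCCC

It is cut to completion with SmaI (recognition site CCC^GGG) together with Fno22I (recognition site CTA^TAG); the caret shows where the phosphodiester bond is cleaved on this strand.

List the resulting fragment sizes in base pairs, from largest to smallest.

SmaI sites (CCCGGG) start at positions 29, 58.
SmaI cuts after base 3 of each site, so after positions 31, 60.
Fno22I sites (CTATAG) start at positions 11, 74, 84.
Fno22I cuts after base 3 of each site, so after positions 13, 76, 86.
Combined cut positions: 13, 31, 60, 76, 86.
Linear molecule, 5 cuts → 6 fragments:
  1–13 → 13 bp
  14–31 → 18 bp
  32–60 → 29 bp
  61–76 → 16 bp
  77–86 → 10 bp
  87–117 → 31 bp
Sorted largest to smallest: 31, 29, 18, 16, 13, 10 bp.

31, 29, 18, 16, 13, 10 bp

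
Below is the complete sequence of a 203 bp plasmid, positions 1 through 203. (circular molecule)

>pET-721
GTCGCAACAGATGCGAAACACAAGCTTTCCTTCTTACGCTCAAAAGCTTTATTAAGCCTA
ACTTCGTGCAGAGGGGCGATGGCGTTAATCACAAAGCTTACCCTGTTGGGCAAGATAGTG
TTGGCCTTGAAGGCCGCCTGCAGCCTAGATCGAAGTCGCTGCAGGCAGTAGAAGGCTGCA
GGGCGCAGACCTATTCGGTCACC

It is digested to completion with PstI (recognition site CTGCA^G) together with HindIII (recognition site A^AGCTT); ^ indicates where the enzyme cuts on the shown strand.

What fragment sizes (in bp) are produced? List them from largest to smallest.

50, 48, 45, 22, 21, 17 bp

PstI sites (CTGCAG) start at positions 138, 159, 176.
PstI cuts after base 5 of each site (before the last base), so after positions 142, 163, 180.
HindIII sites (AAGCTT) start at positions 22, 44, 94.
HindIII cuts after the first base of each site, so after positions 22, 44, 94.
Combined cut positions: 22, 44, 94, 142, 163, 180.
Circular molecule, 6 cuts → 6 fragments:
  23–44 → 22 bp
  45–94 → 50 bp
  95–142 → 48 bp
  143–163 → 21 bp
  164–180 → 17 bp
  181–203 then 1–22 → 23 + 22 = 45 bp
Sorted largest to smallest: 50, 48, 45, 22, 21, 17 bp.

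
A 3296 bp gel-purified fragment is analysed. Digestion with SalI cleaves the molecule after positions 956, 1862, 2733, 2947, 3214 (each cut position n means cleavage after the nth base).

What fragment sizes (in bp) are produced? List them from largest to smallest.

956, 906, 871, 267, 214, 82 bp

Linear molecule, 5 cuts → 6 fragments:
  956 − 0 = 956 bp
  1862 − 956 = 906 bp
  2733 − 1862 = 871 bp
  2947 − 2733 = 214 bp
  3214 − 2947 = 267 bp
  3296 − 3214 = 82 bp
Sorted largest to smallest: 956, 906, 871, 267, 214, 82 bp.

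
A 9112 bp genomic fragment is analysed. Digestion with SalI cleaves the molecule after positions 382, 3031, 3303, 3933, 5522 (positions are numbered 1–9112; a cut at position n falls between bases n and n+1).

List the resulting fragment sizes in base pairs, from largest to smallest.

Linear molecule, 5 cuts → 6 fragments:
  382 − 0 = 382 bp
  3031 − 382 = 2649 bp
  3303 − 3031 = 272 bp
  3933 − 3303 = 630 bp
  5522 − 3933 = 1589 bp
  9112 − 5522 = 3590 bp
Sorted largest to smallest: 3590, 2649, 1589, 630, 382, 272 bp.

3590, 2649, 1589, 630, 382, 272 bp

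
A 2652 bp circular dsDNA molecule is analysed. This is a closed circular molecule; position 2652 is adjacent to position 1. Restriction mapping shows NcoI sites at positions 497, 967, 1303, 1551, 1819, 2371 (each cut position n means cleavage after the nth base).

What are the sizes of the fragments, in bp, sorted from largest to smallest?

778, 552, 470, 336, 268, 248 bp

Circular molecule, 6 cuts → 6 fragments:
  967 − 497 = 470 bp
  1303 − 967 = 336 bp
  1551 − 1303 = 248 bp
  1819 − 1551 = 268 bp
  2371 − 1819 = 552 bp
  wrap: 2652 − 2371 + 497 = 778 bp
Sorted largest to smallest: 778, 552, 470, 336, 268, 248 bp.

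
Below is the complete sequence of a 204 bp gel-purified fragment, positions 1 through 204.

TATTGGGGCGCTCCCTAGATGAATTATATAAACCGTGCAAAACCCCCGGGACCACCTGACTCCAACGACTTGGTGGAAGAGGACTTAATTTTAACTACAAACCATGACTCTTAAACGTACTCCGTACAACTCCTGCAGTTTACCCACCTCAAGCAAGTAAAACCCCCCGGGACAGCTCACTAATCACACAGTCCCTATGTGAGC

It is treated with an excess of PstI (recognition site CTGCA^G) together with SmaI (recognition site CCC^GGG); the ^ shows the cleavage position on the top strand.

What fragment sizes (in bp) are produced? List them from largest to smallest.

90, 47, 36, 31 bp

The PstI site (CTGCAG) starts at position 133.
PstI cuts after base 5 of each site (before the last base), so after position 137.
SmaI sites (CCCGGG) start at positions 45, 166.
SmaI cuts after base 3 of each site, so after positions 47, 168.
Combined cut positions: 47, 137, 168.
Linear molecule, 3 cuts → 4 fragments:
  1–47 → 47 bp
  48–137 → 90 bp
  138–168 → 31 bp
  169–204 → 36 bp
Sorted largest to smallest: 90, 47, 36, 31 bp.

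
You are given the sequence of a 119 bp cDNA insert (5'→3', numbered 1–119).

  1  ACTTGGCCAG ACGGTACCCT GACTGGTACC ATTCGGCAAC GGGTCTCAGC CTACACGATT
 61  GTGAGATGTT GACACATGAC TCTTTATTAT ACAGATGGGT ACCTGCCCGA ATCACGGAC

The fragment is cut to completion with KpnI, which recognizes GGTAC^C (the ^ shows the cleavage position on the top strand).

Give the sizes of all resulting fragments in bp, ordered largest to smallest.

73, 17, 17, 12 bp

KpnI sites (GGTACC) start at positions 13, 25, 98.
KpnI cuts after base 5 of each site (before the last base), so after positions 17, 29, 102.
Linear molecule, 3 cuts → 4 fragments:
  1–17 → 17 bp
  18–29 → 12 bp
  30–102 → 73 bp
  103–119 → 17 bp
Sorted largest to smallest: 73, 17, 17, 12 bp.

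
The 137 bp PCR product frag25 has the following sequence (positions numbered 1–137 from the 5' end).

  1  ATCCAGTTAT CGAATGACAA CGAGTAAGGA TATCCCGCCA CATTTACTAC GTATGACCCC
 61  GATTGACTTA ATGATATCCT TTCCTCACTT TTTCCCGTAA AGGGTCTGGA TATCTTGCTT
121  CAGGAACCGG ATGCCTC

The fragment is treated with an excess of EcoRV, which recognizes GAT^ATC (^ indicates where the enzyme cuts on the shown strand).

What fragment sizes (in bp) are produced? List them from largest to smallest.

44, 36, 31, 26 bp

EcoRV sites (GATATC) start at positions 29, 73, 109.
EcoRV cuts after base 3 of each site, so after positions 31, 75, 111.
Linear molecule, 3 cuts → 4 fragments:
  1–31 → 31 bp
  32–75 → 44 bp
  76–111 → 36 bp
  112–137 → 26 bp
Sorted largest to smallest: 44, 36, 31, 26 bp.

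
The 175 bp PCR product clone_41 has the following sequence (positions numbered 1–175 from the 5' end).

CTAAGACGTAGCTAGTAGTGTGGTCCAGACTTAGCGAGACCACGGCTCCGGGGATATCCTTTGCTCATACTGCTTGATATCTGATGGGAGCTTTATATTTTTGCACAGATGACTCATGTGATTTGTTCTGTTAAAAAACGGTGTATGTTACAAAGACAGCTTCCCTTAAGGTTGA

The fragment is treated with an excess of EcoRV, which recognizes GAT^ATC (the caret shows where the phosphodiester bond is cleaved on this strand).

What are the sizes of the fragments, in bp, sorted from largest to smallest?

97, 55, 23 bp

EcoRV sites (GATATC) start at positions 53, 76.
EcoRV cuts after base 3 of each site, so after positions 55, 78.
Linear molecule, 2 cuts → 3 fragments:
  1–55 → 55 bp
  56–78 → 23 bp
  79–175 → 97 bp
Sorted largest to smallest: 97, 55, 23 bp.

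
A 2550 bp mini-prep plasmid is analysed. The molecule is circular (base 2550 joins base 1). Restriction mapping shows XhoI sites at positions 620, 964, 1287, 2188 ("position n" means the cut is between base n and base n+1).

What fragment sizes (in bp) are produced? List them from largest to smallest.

982, 901, 344, 323 bp

Circular molecule, 4 cuts → 4 fragments:
  964 − 620 = 344 bp
  1287 − 964 = 323 bp
  2188 − 1287 = 901 bp
  wrap: 2550 − 2188 + 620 = 982 bp
Sorted largest to smallest: 982, 901, 344, 323 bp.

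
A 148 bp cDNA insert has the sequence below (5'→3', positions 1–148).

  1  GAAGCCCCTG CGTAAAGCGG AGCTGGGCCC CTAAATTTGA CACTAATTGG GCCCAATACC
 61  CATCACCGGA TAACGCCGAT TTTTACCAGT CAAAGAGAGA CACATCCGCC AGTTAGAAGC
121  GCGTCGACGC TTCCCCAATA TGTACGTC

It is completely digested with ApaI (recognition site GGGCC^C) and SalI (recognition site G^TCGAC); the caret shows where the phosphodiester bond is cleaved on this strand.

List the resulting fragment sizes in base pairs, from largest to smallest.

ApaI sites (GGGCCC) start at positions 25, 49.
ApaI cuts after base 5 of each site (before the last base), so after positions 29, 53.
The SalI site (GTCGAC) starts at position 123.
SalI cuts after the first base of each site, so after position 123.
Combined cut positions: 29, 53, 123.
Linear molecule, 3 cuts → 4 fragments:
  1–29 → 29 bp
  30–53 → 24 bp
  54–123 → 70 bp
  124–148 → 25 bp
Sorted largest to smallest: 70, 29, 25, 24 bp.

70, 29, 25, 24 bp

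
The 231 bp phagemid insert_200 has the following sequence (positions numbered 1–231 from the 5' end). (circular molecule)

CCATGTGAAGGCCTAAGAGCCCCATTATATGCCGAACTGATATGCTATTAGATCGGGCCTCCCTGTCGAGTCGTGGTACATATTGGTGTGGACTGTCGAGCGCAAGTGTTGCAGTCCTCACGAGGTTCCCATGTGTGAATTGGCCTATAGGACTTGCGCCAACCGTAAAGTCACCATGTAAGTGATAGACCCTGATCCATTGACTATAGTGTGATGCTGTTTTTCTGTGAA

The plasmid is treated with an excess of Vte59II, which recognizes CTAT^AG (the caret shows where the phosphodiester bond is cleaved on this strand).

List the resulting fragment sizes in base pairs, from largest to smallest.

Vte59II sites (CTATAG) start at positions 145, 204.
Vte59II cuts after base 4 of each site, so after positions 148, 207.
Circular molecule, 2 cuts → 2 fragments:
  149–207 → 59 bp
  208–231 then 1–148 → 24 + 148 = 172 bp
Sorted largest to smallest: 172, 59 bp.

172, 59 bp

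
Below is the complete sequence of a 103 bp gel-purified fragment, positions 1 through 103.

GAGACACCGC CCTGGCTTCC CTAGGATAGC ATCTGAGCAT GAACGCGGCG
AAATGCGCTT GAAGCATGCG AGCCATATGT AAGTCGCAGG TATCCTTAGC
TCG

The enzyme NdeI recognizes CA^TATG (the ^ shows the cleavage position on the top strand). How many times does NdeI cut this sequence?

1

CATATG occurs starting at position 74.
NdeI cuts at 1 site.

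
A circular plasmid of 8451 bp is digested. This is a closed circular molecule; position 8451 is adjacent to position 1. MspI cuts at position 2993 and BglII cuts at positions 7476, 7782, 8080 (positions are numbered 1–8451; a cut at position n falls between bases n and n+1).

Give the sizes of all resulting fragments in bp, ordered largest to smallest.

Combined cut positions (sorted): 2993, 7476, 7782, 8080.
Circular molecule, 4 cuts → 4 fragments:
  7476 − 2993 = 4483 bp
  7782 − 7476 = 306 bp
  8080 − 7782 = 298 bp
  wrap: 8451 − 8080 + 2993 = 3364 bp
Sorted largest to smallest: 4483, 3364, 306, 298 bp.

4483, 3364, 306, 298 bp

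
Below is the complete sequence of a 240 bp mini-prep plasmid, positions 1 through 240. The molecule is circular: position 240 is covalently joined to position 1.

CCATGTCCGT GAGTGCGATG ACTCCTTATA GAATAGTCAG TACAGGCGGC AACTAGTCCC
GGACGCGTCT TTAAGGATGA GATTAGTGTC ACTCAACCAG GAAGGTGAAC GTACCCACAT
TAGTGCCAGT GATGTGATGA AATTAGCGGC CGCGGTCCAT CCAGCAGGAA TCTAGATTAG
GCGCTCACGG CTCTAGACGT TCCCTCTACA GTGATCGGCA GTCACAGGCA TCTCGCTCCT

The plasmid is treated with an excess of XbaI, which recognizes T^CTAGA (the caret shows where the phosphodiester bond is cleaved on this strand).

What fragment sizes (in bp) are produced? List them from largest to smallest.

XbaI sites (TCTAGA) start at positions 171, 192.
XbaI cuts after the first base of each site, so after positions 171, 192.
Circular molecule, 2 cuts → 2 fragments:
  172–192 → 21 bp
  193–240 then 1–171 → 48 + 171 = 219 bp
Sorted largest to smallest: 219, 21 bp.

219, 21 bp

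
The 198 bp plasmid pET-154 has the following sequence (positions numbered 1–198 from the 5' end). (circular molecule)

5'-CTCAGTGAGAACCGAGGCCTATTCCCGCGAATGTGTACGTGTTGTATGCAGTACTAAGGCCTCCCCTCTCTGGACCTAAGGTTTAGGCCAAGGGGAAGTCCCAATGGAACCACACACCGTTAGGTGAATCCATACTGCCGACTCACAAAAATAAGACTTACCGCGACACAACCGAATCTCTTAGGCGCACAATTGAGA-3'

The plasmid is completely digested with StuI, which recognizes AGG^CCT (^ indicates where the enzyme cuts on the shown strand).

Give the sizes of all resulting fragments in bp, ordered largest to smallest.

156, 42 bp

StuI sites (AGGCCT) start at positions 15, 57.
StuI cuts after base 3 of each site, so after positions 17, 59.
Circular molecule, 2 cuts → 2 fragments:
  18–59 → 42 bp
  60–198 then 1–17 → 139 + 17 = 156 bp
Sorted largest to smallest: 156, 42 bp.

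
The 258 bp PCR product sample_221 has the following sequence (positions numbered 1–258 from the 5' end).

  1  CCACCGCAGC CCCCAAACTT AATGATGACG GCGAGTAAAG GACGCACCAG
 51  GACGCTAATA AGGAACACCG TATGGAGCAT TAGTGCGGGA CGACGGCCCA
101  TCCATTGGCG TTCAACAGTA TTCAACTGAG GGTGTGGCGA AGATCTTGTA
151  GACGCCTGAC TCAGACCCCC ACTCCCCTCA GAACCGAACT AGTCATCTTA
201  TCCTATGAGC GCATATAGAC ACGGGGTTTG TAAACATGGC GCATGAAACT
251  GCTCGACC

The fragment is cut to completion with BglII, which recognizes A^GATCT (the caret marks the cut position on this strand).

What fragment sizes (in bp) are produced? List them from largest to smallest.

141, 117 bp

The BglII site (AGATCT) starts at position 141.
BglII cuts after the first base of each site, so after position 141.
Linear molecule, 1 cut → 2 fragments:
  1–141 → 141 bp
  142–258 → 117 bp
Sorted largest to smallest: 141, 117 bp.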